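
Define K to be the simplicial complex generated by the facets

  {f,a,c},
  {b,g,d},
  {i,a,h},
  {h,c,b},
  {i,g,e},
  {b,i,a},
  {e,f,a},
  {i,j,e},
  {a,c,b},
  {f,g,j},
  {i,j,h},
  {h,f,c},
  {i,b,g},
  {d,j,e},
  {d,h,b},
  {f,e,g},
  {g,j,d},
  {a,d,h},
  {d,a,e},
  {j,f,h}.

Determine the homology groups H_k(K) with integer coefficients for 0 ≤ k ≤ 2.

H_0 ≅ Z,  H_1 ≅ Z ⊕ Z/2Z,  H_2 = 0.

We work with the vertex ordering a < b < c < d < e < f < g < h < i < j. The simplices of K, each written with vertices in increasing order, are:

  0-simplices (10): a, b, c, d, e, f, g, h, i, j
  1-simplices (30): ab, ac, ad, ae, af, ah, ai, bc, bd, bg, bh, bi, cf, ch, de, dg, dh, dj, ef, eg, ei, ej, fg, fh, fj, gi, gj, hi, hj, ij
  2-simplices (20): abc, abi, acf, ade, adh, aef, ahi, bch, bdg, bdh, bgi, cfh, dej, dgj, efg, egi, eij, fgj, fhj, hij

Hence C_0 ≅ Z^10, C_1 ≅ Z^30, C_2 ≅ Z^20.

The boundary map ∂_1: C_1 → C_0 sends each edge [p,q] (with p < q) to q − p.
The resulting 10×30 matrix has rank 9, and its Smith normal form has invariant factors (1,1,1,1,1,1,1,1,1).

∂_2: C_2 → C_1 sends each 2-simplex [p,q,r] to [q,r] − [p,r] + [p,q]. For instance
  ∂dej = ej − dj + de,
  ∂ade = de − ae + ad.
The 30×20 boundary matrix has rank 20 and Smith normal form diag(1,1,1,1,1,1,1,1,1,1,1,1,1,1,1,1,1,1,1,2).

Reading off H_k = ker ∂_k / im ∂_{k+1}:

  H_0: rank C_0 − rank ∂_1 = 10 − 9 = 1, and the invariant factors of ∂_1 are all 1, so H_0 ≅ Z.
  H_1: rank ker ∂_1 − rank ∂_2 = (30 − 9) − 20 = 1, and ∂_2 has invariant factor 2 > 1, so H_1 ≅ Z ⊕ Z/2Z.
  H_2: rank ker ∂_2 − rank ∂_3 = (20 − 20) − 0 = 0, and there is no ∂_3, so H_2 ≅ 0.

As a check, the Euler characteristic is 10 − 30 + 20 = 0, which agrees with 1 − 1 + 0 = 0.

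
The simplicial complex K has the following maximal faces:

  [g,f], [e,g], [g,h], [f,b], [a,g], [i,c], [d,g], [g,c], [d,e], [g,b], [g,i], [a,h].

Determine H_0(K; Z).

H_0 ≅ Z.

Order the vertices as a < b < c < d < e < f < g < h < i. Listing each simplex with vertices in this order, K has dimension 1 with simplices:

  0-simplices (9): a, b, c, d, e, f, g, h, i
  1-simplices (12): ag, ah, bf, bg, cg, ci, de, dg, eg, fg, gh, gi

Hence C_0 ≅ Z^9, C_1 ≅ Z^12.

∂_1: C_1 → C_0 sends each edge [p,q] (with p < q) to q − p.
This gives a 9×12 integer matrix of rank 8; reducing to Smith normal form yields diagonal entries (1,1,1,1,1,1,1,1).

Computing H_k = (kernel of ∂_k) / (image of ∂_{k+1}):

  H_0: rank C_0 − rank ∂_1 = 9 − 8 = 1, and the invariant factors of ∂_1 are all 1, so H_0 = Z.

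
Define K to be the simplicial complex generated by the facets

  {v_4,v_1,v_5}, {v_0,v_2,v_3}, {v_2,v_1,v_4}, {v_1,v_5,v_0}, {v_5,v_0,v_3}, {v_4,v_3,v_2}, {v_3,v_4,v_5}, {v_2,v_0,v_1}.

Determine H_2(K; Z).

H_2 = Z.

Take the total order v_0 < v_1 < v_2 < v_3 < v_4 < v_5 on the vertex set. Then K (dimension 2) consists of the simplices:

  0-simplices (6): [v_0], [v_1], [v_2], [v_3], [v_4], [v_5]
  1-simplices (12): [v_0,v_1], [v_0,v_2], [v_0,v_3], [v_0,v_5], [v_1,v_2], [v_1,v_4], [v_1,v_5], [v_2,v_3], [v_2,v_4], [v_3,v_4], [v_3,v_5], [v_4,v_5]
  2-simplices (8): [v_0,v_1,v_2], [v_0,v_1,v_5], [v_0,v_2,v_3], [v_0,v_3,v_5], [v_1,v_2,v_4], [v_1,v_4,v_5], [v_2,v_3,v_4], [v_3,v_4,v_5]

giving chain groups C_0 ≅ Z^6, C_1 ≅ Z^12, C_2 ≅ Z^8.

∂_1: C_1 → C_0 sends each edge [p,q] (with p < q) to q − p. For instance
  ∂[v_0,v_3] = [v_3] − [v_0].
This gives a 6×12 integer matrix of rank 5; reducing to Smith normal form yields diagonal entries (1,1,1,1,1).

Boundary ∂_2: C_2 → C_1 sends each 2-simplex [p,q,r] to [q,r] − [p,r] + [p,q]. For instance
  ∂[v_0,v_2,v_3] = [v_2,v_3] − [v_0,v_3] + [v_0,v_2],
  ∂[v_1,v_4,v_5] = [v_4,v_5] − [v_1,v_5] + [v_1,v_4].
As a 12×8 matrix over Z this has rank 7, with invariant factors (1,1,1,1,1,1,1).

Computing H_k = (kernel of ∂_k) / (image of ∂_{k+1}):

  H_2: rank ker ∂_2 − rank ∂_3 = (8 − 7) − 0 = 1, and there is no ∂_3, so H_2 = Z.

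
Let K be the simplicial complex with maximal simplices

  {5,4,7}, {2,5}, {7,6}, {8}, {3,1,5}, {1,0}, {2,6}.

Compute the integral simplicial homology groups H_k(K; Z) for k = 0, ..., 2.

K has 9 vertices, 10 edges, 2 triangles.
rank ∂_0 = 0, rank ∂_1 = 7 ⇒ b_0 = 9 − 0 − 7 = 2; all invariant factors of ∂_1 are 1 so no torsion. So H_0 = Z^2.
rank ∂_1 = 7, rank ∂_2 = 2 ⇒ b_1 = 10 − 7 − 2 = 1; all invariant factors of ∂_2 are 1 so no torsion. So H_1 = Z.
rank ∂_2 = 2, rank ∂_3 = 0 ⇒ b_2 = 2 − 2 − 0 = 0. So H_2 = 0.

H_0 = Z^2,  H_1 = Z,  H_2 = 0.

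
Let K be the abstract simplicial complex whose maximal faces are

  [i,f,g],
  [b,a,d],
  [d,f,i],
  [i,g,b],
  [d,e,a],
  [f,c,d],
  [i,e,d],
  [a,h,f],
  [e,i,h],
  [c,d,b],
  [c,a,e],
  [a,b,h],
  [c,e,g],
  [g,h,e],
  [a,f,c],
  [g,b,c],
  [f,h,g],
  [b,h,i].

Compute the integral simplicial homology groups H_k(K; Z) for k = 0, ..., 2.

H_0 = Z,  H_1 = Z ⊕ Z_2,  H_2 = 0.

Order the vertices as a < b < c < d < e < f < g < h < i. Listing each simplex with vertices in this order, K has dimension 2 with simplices:

  0-simplices (9): a, b, c, d, e, f, g, h, i
  1-simplices (27): ab, ac, ad, ae, af, ah, bc, bd, bg, bh, bi, cd, ce, cf, cg, de, df, di, eg, eh, ei, fg, fh, fi, gh, gi, hi
  2-simplices (18): abd, abh, ace, acf, ade, afh, bcd, bcg, bgi, bhi, cdf, ceg, dei, dfi, egh, ehi, fgh, fgi

giving chain groups C_0 ≅ Z^9, C_1 ≅ Z^27, C_2 ≅ Z^18.

Boundary ∂_1: C_1 → C_0 is given by ∂[p,q] = [q] − [p]. For instance
  ∂de = e − d.
As a 9×27 matrix over Z this has rank 8, with invariant factors (1,1,1,1,1,1,1,1).

∂_2: C_2 → C_1 maps a triangle to the signed sum of its edges. For instance
  ∂ehi = hi − ei + eh,
  ∂ade = de − ae + ad.
This gives a 27×18 integer matrix of rank 18; reducing to Smith normal form yields diagonal entries (1,1,1,1,1,1,1,1,1,1,1,1,1,1,1,1,1,2).

Reading off H_k = ker ∂_k / im ∂_{k+1}:

  H_0: rank C_0 − rank ∂_1 = 9 − 8 = 1, and the invariant factors of ∂_1 are all 1, so H_0 = Z.
  H_1: rank ker ∂_1 − rank ∂_2 = (27 − 8) − 18 = 1, and ∂_2 has invariant factor 2 > 1, so H_1 = Z ⊕ Z_2.
  H_2: rank ker ∂_2 − rank ∂_3 = (18 − 18) − 0 = 0, and there is no ∂_3, so H_2 = 0.

As a check, the Euler characteristic is 9 − 27 + 18 = 0, which agrees with 1 − 1 + 0 = 0.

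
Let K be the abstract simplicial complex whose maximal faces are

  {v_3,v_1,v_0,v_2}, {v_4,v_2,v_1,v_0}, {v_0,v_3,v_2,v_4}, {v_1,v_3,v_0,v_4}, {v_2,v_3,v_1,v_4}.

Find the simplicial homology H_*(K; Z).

H_0 ≅ Z,  H_1 = 0,  H_2 = 0,  H_3 ≅ Z.

K has 5 vertices, 10 edges, 10 triangles, 5 3-simplices.
rank ∂_0 = 0, rank ∂_1 = 4 ⇒ b_0 = 5 − 0 − 4 = 1; all invariant factors of ∂_1 are 1 so no torsion. So H_0 = Z.
rank ∂_1 = 4, rank ∂_2 = 6 ⇒ b_1 = 10 − 4 − 6 = 0; all invariant factors of ∂_2 are 1 so no torsion. So H_1 = 0.
rank ∂_2 = 6, rank ∂_3 = 4 ⇒ b_2 = 10 − 6 − 4 = 0; all invariant factors of ∂_3 are 1 so no torsion. So H_2 = 0.
rank ∂_3 = 4, rank ∂_4 = 0 ⇒ b_3 = 5 − 4 − 0 = 1. So H_3 = Z.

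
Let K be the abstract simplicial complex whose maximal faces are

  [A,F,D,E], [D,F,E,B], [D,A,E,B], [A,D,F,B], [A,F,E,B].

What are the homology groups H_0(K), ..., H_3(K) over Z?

H_0 ≅ Z,  H_1 = 0,  H_2 = 0,  H_3 ≅ Z.

We work with the vertex ordering A < B < D < E < F. The simplices of K, each written with vertices in increasing order, are:

  0-simplices (5): A, B, D, E, F
  1-simplices (10): AB, AD, AE, AF, BD, BE, BF, DE, DF, EF
  2-simplices (10): ABD, ABE, ABF, ADE, ADF, AEF, BDE, BDF, BEF, DEF
  3-simplices (5): ABDE, ABDF, ABEF, ADEF, BDEF

so the chain groups are C_0 ≅ Z^5, C_1 ≅ Z^10, C_2 ≅ Z^10, C_3 ≅ Z^5.

Boundary ∂_1: C_1 → C_0 is given by ∂[p,q] = [q] − [p]. For instance
  ∂AF = F − A.
This gives a 5×10 integer matrix of rank 4; reducing to Smith normal form yields diagonal entries (1,1,1,1).

The boundary map ∂_2: C_2 → C_1 maps a triangle to the signed sum of its edges. For instance
  ∂DEF = EF − DF + DE,
  ∂ABE = BE − AE + AB.
This gives a 10×10 integer matrix of rank 6; reducing to Smith normal form yields diagonal entries (1,1,1,1,1,1).

The boundary map ∂_3: C_3 → C_2 sends each 3-simplex σ to the alternating sum Σ_i (−1)^i (σ with its i-th vertex removed). For instance
  ∂ADEF = DEF − AEF + ADF − ADE,
  ∂BDEF = DEF − BEF + BDF − BDE.
As a 10×5 matrix over Z this has rank 4, with invariant factors (1,1,1,1).

Computing H_k = (kernel of ∂_k) / (image of ∂_{k+1}):

  H_0: rank C_0 − rank ∂_1 = 5 − 4 = 1, and the invariant factors of ∂_1 are all 1, so H_0 = Z.
  H_1: rank ker ∂_1 − rank ∂_2 = (10 − 4) − 6 = 0, and the invariant factors of ∂_2 are all 1, so H_1 = 0.
  H_2: rank ker ∂_2 − rank ∂_3 = (10 − 6) − 4 = 0, and the invariant factors of ∂_3 are all 1, so H_2 = 0.
  H_3: rank ker ∂_3 − rank ∂_4 = (5 − 4) − 0 = 1, and there is no ∂_4, so H_3 = Z.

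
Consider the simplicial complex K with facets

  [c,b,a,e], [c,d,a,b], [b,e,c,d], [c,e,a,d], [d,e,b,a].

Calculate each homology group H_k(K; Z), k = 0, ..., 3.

H_0 = Z,  H_1 = 0,  H_2 = 0,  H_3 = Z.

Take the total order a < b < c < d < e on the vertex set. Then K (dimension 3) consists of the simplices:

  0-simplices (5): a, b, c, d, e
  1-simplices (10): ab, ac, ad, ae, bc, bd, be, cd, ce, de
  2-simplices (10): abc, abd, abe, acd, ace, ade, bcd, bce, bde, cde
  3-simplices (5): abcd, abce, abde, acde, bcde

Hence C_0 ≅ Z^5, C_1 ≅ Z^10, C_2 ≅ Z^10, C_3 ≅ Z^5.

The boundary map ∂_1: C_1 → C_0 is given by ∂[p,q] = [q] − [p]. For instance
  ∂ab = b − a.
This gives a 5×10 integer matrix of rank 4; reducing to Smith normal form yields diagonal entries (1,1,1,1).

Boundary ∂_2: C_2 → C_1 acts by ∂[p,q,r] = [q,r] − [p,r] + [p,q]. For instance
  ∂bce = ce − be + bc,
  ∂abe = be − ae + ab.
This gives a 10×10 integer matrix of rank 6; reducing to Smith normal form yields diagonal entries (1,1,1,1,1,1).

Boundary ∂_3: C_3 → C_2 sends each 3-simplex σ to the alternating sum Σ_i (−1)^i (σ with its i-th vertex removed). For instance
  ∂acde = cde − ade + ace − acd,
  ∂abcd = bcd − acd + abd − abc.
The 10×5 boundary matrix has rank 4 and Smith normal form diag(1,1,1,1).

Now H_k = ker ∂_k / im ∂_{k+1}, so:

  H_0: rank C_0 − rank ∂_1 = 5 − 4 = 1, and the invariant factors of ∂_1 are all 1, so H_0 ≅ Z.
  H_1: rank ker ∂_1 − rank ∂_2 = (10 − 4) − 6 = 0, and the invariant factors of ∂_2 are all 1, so H_1 ≅ 0.
  H_2: rank ker ∂_2 − rank ∂_3 = (10 − 6) − 4 = 0, and the invariant factors of ∂_3 are all 1, so H_2 ≅ 0.
  H_3: rank ker ∂_3 − rank ∂_4 = (5 − 4) − 0 = 1, and there is no ∂_4, so H_3 ≅ Z.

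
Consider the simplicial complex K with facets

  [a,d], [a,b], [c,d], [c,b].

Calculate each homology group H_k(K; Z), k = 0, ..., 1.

H_0 ≅ Z,  H_1 ≅ Z.

We work with the vertex ordering a < b < c < d. The simplices of K, each written with vertices in increasing order, are:

  0-simplices (4): a, b, c, d
  1-simplices (4): ab, ad, bc, cd

Hence C_0 ≅ Z^4, C_1 ≅ Z^4.

Boundary ∂_1: C_1 → C_0 maps an edge to its endpoints' difference, ∂[p,q] = q − p. For instance
  ∂ad = d − a.
The resulting 4×4 matrix has rank 3, and its Smith normal form has invariant factors (1,1,1).

From H_k ≅ ker(∂_k) / im(∂_{k+1}) we obtain:

  H_0: rank C_0 − rank ∂_1 = 4 − 3 = 1, and the invariant factors of ∂_1 are all 1, so H_0 = Z.
  H_1: rank ker ∂_1 − rank ∂_2 = (4 − 3) − 0 = 1, and there is no ∂_2, so H_1 = Z.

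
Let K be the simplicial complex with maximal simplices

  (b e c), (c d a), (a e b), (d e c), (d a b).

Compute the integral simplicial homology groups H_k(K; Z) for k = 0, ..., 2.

Fix the vertex order a < b < c < d < e and write every simplex with vertices in increasing order. Then dim K = 2 and the simplices of K are:

  0-simplices (5): a, b, c, d, e
  1-simplices (10): ab, ac, ad, ae, bc, bd, be, cd, ce, de
  2-simplices (5): abd, abe, acd, bce, cde

giving chain groups C_0 ≅ Z^5, C_1 ≅ Z^10, C_2 ≅ Z^5.

∂_1: C_1 → C_0 maps an edge to its endpoints' difference, ∂[p,q] = q − p.
This gives a 5×10 integer matrix of rank 4; reducing to Smith normal form yields diagonal entries (1,1,1,1).

Boundary ∂_2: C_2 → C_1 acts by ∂[p,q,r] = [q,r] − [p,r] + [p,q]. For instance
  ∂cde = de − ce + cd,
  ∂acd = cd − ad + ac.
As a 10×5 matrix over Z this has rank 5, with invariant factors (1,1,1,1,1).

From H_k ≅ ker(∂_k) / im(∂_{k+1}) we obtain:

  H_0: rank C_0 − rank ∂_1 = 5 − 4 = 1, and the invariant factors of ∂_1 are all 1, so H_0 ≅ Z.
  H_1: rank ker ∂_1 − rank ∂_2 = (10 − 4) − 5 = 1, and the invariant factors of ∂_2 are all 1, so H_1 ≅ Z.
  H_2: rank ker ∂_2 − rank ∂_3 = (5 − 5) − 0 = 0, and there is no ∂_3, so H_2 ≅ 0.

(K is a triangulation of the Möbius band.)

H_0 = Z,  H_1 = Z,  H_2 = 0.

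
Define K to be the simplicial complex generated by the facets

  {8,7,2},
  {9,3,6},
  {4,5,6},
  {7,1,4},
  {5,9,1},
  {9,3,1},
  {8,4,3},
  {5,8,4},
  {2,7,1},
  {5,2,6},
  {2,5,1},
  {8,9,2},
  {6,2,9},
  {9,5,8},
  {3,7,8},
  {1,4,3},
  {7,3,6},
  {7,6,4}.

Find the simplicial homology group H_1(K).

Fix the vertex order 1 < 2 < 3 < 4 < 5 < 6 < 7 < 8 < 9 and write every simplex with vertices in increasing order. Then dim K = 2 and the simplices of K are:

  0-simplices (9): [1], [2], [3], [4], [5], [6], [7], [8], [9]
  1-simplices (27): (27 of them)
  2-simplices (18): [1,2,5], [1,2,7], [1,3,4], [1,3,9], [1,4,7], [1,5,9], [2,5,6], [2,6,9], [2,7,8], [2,8,9], [3,4,8], [3,6,7], [3,6,9], [3,7,8], [4,5,6], [4,5,8], [4,6,7], [5,8,9]

so the chain groups are C_0 ≅ Z^9, C_1 ≅ Z^27, C_2 ≅ Z^18.

The boundary map ∂_1: C_1 → C_0 sends each edge [p,q] (with p < q) to q − p. For instance
  ∂[3,8] = [8] − [3].
This gives a 9×27 integer matrix of rank 8; reducing to Smith normal form yields diagonal entries (1,1,1,1,1,1,1,1).

The boundary map ∂_2: C_2 → C_1 sends each 2-simplex [p,q,r] to [q,r] − [p,r] + [p,q]. For instance
  ∂[2,6,9] = [6,9] − [2,9] + [2,6],
  ∂[3,7,8] = [7,8] − [3,8] + [3,7].
As a 27×18 matrix over Z this has rank 18, with invariant factors (1,1,1,1,1,1,1,1,1,1,1,1,1,1,1,1,1,2).

Reading off H_k = ker ∂_k / im ∂_{k+1}:

  H_1: rank ker ∂_1 − rank ∂_2 = (27 − 8) − 18 = 1, and ∂_2 has invariant factor 2 > 1, so H_1 ≅ Z ⊕ Z/2Z.

(K is a triangulation of the Klein bottle.)

H_1 = Z ⊕ Z/2Z.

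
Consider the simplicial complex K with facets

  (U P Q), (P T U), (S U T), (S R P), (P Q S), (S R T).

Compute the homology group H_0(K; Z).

Order the vertices as P < Q < R < S < T < U. Listing each simplex with vertices in this order, K has dimension 2 with simplices:

  0-simplices (6): P, Q, R, S, T, U
  1-simplices (12): PQ, PR, PS, PT, PU, QS, QU, RS, RT, ST, SU, TU
  2-simplices (6): PQS, PQU, PRS, PTU, RST, STU

so the chain groups are C_0 ≅ Z^6, C_1 ≅ Z^12, C_2 ≅ Z^6.

Boundary ∂_1: C_1 → C_0 sends each edge [p,q] (with p < q) to q − p. For instance
  ∂PQ = Q − P.
The resulting 6×12 matrix has rank 5, and its Smith normal form has invariant factors (1,1,1,1,1).

The boundary map ∂_2: C_2 → C_1 sends each 2-simplex [p,q,r] to [q,r] − [p,r] + [p,q]. For instance
  ∂RST = ST − RT + RS,
  ∂PQU = QU − PU + PQ.
As a 12×6 matrix over Z this has rank 6, with invariant factors (1,1,1,1,1,1).

Computing H_k = (kernel of ∂_k) / (image of ∂_{k+1}):

  H_0: rank C_0 − rank ∂_1 = 6 − 5 = 1, and the invariant factors of ∂_1 are all 1, so H_0 ≅ Z.

H_0 ≅ Z.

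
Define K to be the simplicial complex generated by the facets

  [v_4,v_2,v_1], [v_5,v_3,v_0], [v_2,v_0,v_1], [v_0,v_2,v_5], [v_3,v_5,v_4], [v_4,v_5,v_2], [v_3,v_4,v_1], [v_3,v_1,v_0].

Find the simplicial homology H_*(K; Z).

Order the vertices as v_0 < v_1 < v_2 < v_3 < v_4 < v_5. Listing each simplex with vertices in this order, K has dimension 2 with simplices:

  0-simplices (6): [v_0], [v_1], [v_2], [v_3], [v_4], [v_5]
  1-simplices (12): [v_0,v_1], [v_0,v_2], [v_0,v_3], [v_0,v_5], [v_1,v_2], [v_1,v_3], [v_1,v_4], [v_2,v_4], [v_2,v_5], [v_3,v_4], [v_3,v_5], [v_4,v_5]
  2-simplices (8): [v_0,v_1,v_2], [v_0,v_1,v_3], [v_0,v_2,v_5], [v_0,v_3,v_5], [v_1,v_2,v_4], [v_1,v_3,v_4], [v_2,v_4,v_5], [v_3,v_4,v_5]

Hence C_0 ≅ Z^6, C_1 ≅ Z^12, C_2 ≅ Z^8.

Boundary ∂_1: C_1 → C_0 maps an edge to its endpoints' difference, ∂[p,q] = q − p.
The 6×12 boundary matrix has rank 5 and Smith normal form diag(1,1,1,1,1).

Boundary ∂_2: C_2 → C_1 maps a triangle to the signed sum of its edges. For instance
  ∂[v_2,v_4,v_5] = [v_4,v_5] − [v_2,v_5] + [v_2,v_4],
  ∂[v_3,v_4,v_5] = [v_4,v_5] − [v_3,v_5] + [v_3,v_4].
This gives a 12×8 integer matrix of rank 7; reducing to Smith normal form yields diagonal entries (1,1,1,1,1,1,1).

From H_k ≅ ker(∂_k) / im(∂_{k+1}) we obtain:

  H_0: rank C_0 − rank ∂_1 = 6 − 5 = 1, and the invariant factors of ∂_1 are all 1, so H_0 = Z.
  H_1: rank ker ∂_1 − rank ∂_2 = (12 − 5) − 7 = 0, and the invariant factors of ∂_2 are all 1, so H_1 = 0.
  H_2: rank ker ∂_2 − rank ∂_3 = (8 − 7) − 0 = 1, and there is no ∂_3, so H_2 = Z.

H_0 ≅ Z,  H_1 = 0,  H_2 ≅ Z.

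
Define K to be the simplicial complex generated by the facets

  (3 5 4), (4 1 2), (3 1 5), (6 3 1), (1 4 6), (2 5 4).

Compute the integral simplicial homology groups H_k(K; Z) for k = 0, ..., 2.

H_0 = Z,  H_1 = Z,  H_2 = 0.

We work with the vertex ordering 1 < 2 < 3 < 4 < 5 < 6. The simplices of K, each written with vertices in increasing order, are:

  0-simplices (6): [1], [2], [3], [4], [5], [6]
  1-simplices (12): [1,2], [1,3], [1,4], [1,5], [1,6], [2,4], [2,5], [3,4], [3,5], [3,6], [4,5], [4,6]
  2-simplices (6): [1,2,4], [1,3,5], [1,3,6], [1,4,6], [2,4,5], [3,4,5]

giving chain groups C_0 ≅ Z^6, C_1 ≅ Z^12, C_2 ≅ Z^6.

The boundary map ∂_1: C_1 → C_0 maps an edge to its endpoints' difference, ∂[p,q] = q − p. For instance
  ∂[2,5] = [5] − [2].
This gives a 6×12 integer matrix of rank 5; reducing to Smith normal form yields diagonal entries (1,1,1,1,1).

Boundary ∂_2: C_2 → C_1 acts by ∂[p,q,r] = [q,r] − [p,r] + [p,q]. For instance
  ∂[2,4,5] = [4,5] − [2,5] + [2,4],
  ∂[1,4,6] = [4,6] − [1,6] + [1,4].
The 12×6 boundary matrix has rank 6 and Smith normal form diag(1,1,1,1,1,1).

Now H_k = ker ∂_k / im ∂_{k+1}, so:

  H_0: rank C_0 − rank ∂_1 = 6 − 5 = 1, and the invariant factors of ∂_1 are all 1, so H_0 ≅ Z.
  H_1: rank ker ∂_1 − rank ∂_2 = (12 − 5) − 6 = 1, and the invariant factors of ∂_2 are all 1, so H_1 ≅ Z.
  H_2: rank ker ∂_2 − rank ∂_3 = (6 − 6) − 0 = 0, and there is no ∂_3, so H_2 ≅ 0.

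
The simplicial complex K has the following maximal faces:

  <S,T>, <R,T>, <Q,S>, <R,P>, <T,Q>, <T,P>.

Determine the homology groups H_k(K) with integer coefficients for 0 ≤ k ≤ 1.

Fix the vertex order P < Q < R < S < T and write every simplex with vertices in increasing order. Then dim K = 1 and the simplices of K are:

  0-simplices (5): P, Q, R, S, T
  1-simplices (6): PR, PT, QS, QT, RT, ST

giving chain groups C_0 ≅ Z^5, C_1 ≅ Z^6.

Boundary ∂_1: C_1 → C_0 maps an edge to its endpoints' difference, ∂[p,q] = q − p. For instance
  ∂ST = T − S.
The 5×6 boundary matrix has rank 4 and Smith normal form diag(1,1,1,1).

Computing H_k = (kernel of ∂_k) / (image of ∂_{k+1}):

  H_0: rank C_0 − rank ∂_1 = 5 − 4 = 1, and the invariant factors of ∂_1 are all 1, so H_0 ≅ Z.
  H_1: rank ker ∂_1 − rank ∂_2 = (6 − 4) − 0 = 2, and there is no ∂_2, so H_1 ≅ Z^2.

As a check, the Euler characteristic is 5 − 6 = -1, which agrees with 1 − 2 = -1.
(K is a triangulation of a wedge of 2 circles.)

H_0 ≅ Z,  H_1 ≅ Z^2.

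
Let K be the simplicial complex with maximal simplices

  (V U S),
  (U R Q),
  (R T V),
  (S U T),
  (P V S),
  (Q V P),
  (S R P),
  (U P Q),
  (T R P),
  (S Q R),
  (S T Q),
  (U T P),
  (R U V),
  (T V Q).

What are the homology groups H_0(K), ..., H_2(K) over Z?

H_0 ≅ Z,  H_1 ≅ Z^2,  H_2 ≅ Z.

Take the total order P < Q < R < S < T < U < V on the vertex set. Then K (dimension 2) consists of the simplices:

  0-simplices (7): P, Q, R, S, T, U, V
  1-simplices (21): PQ, PR, PS, PT, PU, PV, QR, QS, QT, QU, QV, RS, RT, RU, RV, ST, SU, SV, TU, TV, UV
  2-simplices (14): PQU, PQV, PRS, PRT, PSV, PTU, QRS, QRU, QST, QTV, RTV, RUV, STU, SUV

giving chain groups C_0 ≅ Z^7, C_1 ≅ Z^21, C_2 ≅ Z^14.

Boundary ∂_1: C_1 → C_0 is given by ∂[p,q] = [q] − [p]. For instance
  ∂PV = V − P.
The resulting 7×21 matrix has rank 6, and its Smith normal form has invariant factors (1,1,1,1,1,1).

Boundary ∂_2: C_2 → C_1 sends each 2-simplex [p,q,r] to [q,r] − [p,r] + [p,q]. For instance
  ∂QRS = RS − QS + QR,
  ∂PQV = QV − PV + PQ.
This gives a 21×14 integer matrix of rank 13; reducing to Smith normal form yields diagonal entries (1,1,1,1,1,1,1,1,1,1,1,1,1).

Now H_k = ker ∂_k / im ∂_{k+1}, so:

  H_0: rank C_0 − rank ∂_1 = 7 − 6 = 1, and the invariant factors of ∂_1 are all 1, so H_0 ≅ Z.
  H_1: rank ker ∂_1 − rank ∂_2 = (21 − 6) − 13 = 2, and the invariant factors of ∂_2 are all 1, so H_1 ≅ Z^2.
  H_2: rank ker ∂_2 − rank ∂_3 = (14 − 13) − 0 = 1, and there is no ∂_3, so H_2 ≅ Z.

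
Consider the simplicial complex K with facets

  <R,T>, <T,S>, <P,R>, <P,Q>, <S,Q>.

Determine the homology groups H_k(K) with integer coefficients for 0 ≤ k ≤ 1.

K has 5 vertices, 5 edges.
rank ∂_0 = 0, rank ∂_1 = 4 ⇒ b_0 = 5 − 0 − 4 = 1; all invariant factors of ∂_1 are 1 so no torsion. So H_0 = Z.
rank ∂_1 = 4, rank ∂_2 = 0 ⇒ b_1 = 5 − 4 − 0 = 1. So H_1 = Z.

H_0 = Z,  H_1 = Z.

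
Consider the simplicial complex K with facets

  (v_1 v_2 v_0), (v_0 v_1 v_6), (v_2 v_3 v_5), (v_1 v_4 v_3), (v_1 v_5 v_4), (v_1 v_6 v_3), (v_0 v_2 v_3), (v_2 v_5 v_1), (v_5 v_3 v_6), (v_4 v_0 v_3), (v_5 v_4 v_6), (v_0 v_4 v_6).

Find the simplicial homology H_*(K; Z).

H_0 = Z,  H_1 = Z/2,  H_2 = 0.

K has 7 vertices, 18 edges, 12 triangles.
rank ∂_0 = 0, rank ∂_1 = 6 ⇒ b_0 = 7 − 0 − 6 = 1; all invariant factors of ∂_1 are 1 so no torsion. So H_0 = Z.
rank ∂_1 = 6, rank ∂_2 = 12 ⇒ b_1 = 18 − 6 − 12 = 0; ∂_2 has invariant factor(s) [2] giving torsion. So H_1 = Z/2.
rank ∂_2 = 12, rank ∂_3 = 0 ⇒ b_2 = 12 − 12 − 0 = 0. So H_2 = 0.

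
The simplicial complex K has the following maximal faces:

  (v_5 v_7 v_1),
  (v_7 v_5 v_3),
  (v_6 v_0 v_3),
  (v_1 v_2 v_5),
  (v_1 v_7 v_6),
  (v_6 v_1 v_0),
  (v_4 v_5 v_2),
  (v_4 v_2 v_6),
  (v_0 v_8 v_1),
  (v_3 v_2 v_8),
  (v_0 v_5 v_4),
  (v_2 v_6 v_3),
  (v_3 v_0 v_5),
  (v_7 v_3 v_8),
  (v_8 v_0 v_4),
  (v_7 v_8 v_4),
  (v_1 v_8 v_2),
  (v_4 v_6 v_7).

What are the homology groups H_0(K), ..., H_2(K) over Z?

K has 9 vertices, 27 edges, 18 triangles.
rank ∂_0 = 0, rank ∂_1 = 8 ⇒ b_0 = 9 − 0 − 8 = 1; all invariant factors of ∂_1 are 1 so no torsion. So H_0 ≅ Z.
rank ∂_1 = 8, rank ∂_2 = 17 ⇒ b_1 = 27 − 8 − 17 = 2; all invariant factors of ∂_2 are 1 so no torsion. So H_1 ≅ Z^2.
rank ∂_2 = 17, rank ∂_3 = 0 ⇒ b_2 = 18 − 17 − 0 = 1. So H_2 ≅ Z.

H_0 = Z,  H_1 = Z^2,  H_2 = Z.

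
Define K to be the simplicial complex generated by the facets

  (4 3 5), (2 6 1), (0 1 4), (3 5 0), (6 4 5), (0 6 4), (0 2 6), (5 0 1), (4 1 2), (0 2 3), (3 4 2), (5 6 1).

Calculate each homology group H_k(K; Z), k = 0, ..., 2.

H_0 = Z,  H_1 = Z/2,  H_2 = 0.

Fix the vertex order 0 < 1 < 2 < 3 < 4 < 5 < 6 and write every simplex with vertices in increasing order. Then dim K = 2 and the simplices of K are:

  0-simplices (7): [0], [1], [2], [3], [4], [5], [6]
  1-simplices (18): [0,1], [0,2], [0,3], [0,4], [0,5], [0,6], [1,2], [1,4], [1,5], [1,6], [2,3], [2,4], [2,6], [3,4], [3,5], [4,5], [4,6], [5,6]
  2-simplices (12): [0,1,4], [0,1,5], [0,2,3], [0,2,6], [0,3,5], [0,4,6], [1,2,4], [1,2,6], [1,5,6], [2,3,4], [3,4,5], [4,5,6]

Hence C_0 ≅ Z^7, C_1 ≅ Z^18, C_2 ≅ Z^12.

∂_1: C_1 → C_0 sends each edge [p,q] (with p < q) to q − p. For instance
  ∂[1,6] = [6] − [1].
The 7×18 boundary matrix has rank 6 and Smith normal form diag(1,1,1,1,1,1).

The boundary map ∂_2: C_2 → C_1 maps a triangle to the signed sum of its edges. For instance
  ∂[1,2,6] = [2,6] − [1,6] + [1,2],
  ∂[4,5,6] = [5,6] − [4,6] + [4,5].
The 18×12 boundary matrix has rank 12 and Smith normal form diag(1,1,1,1,1,1,1,1,1,1,1,2).

From H_k ≅ ker(∂_k) / im(∂_{k+1}) we obtain:

  H_0: rank C_0 − rank ∂_1 = 7 − 6 = 1, and the invariant factors of ∂_1 are all 1, so H_0 ≅ Z.
  H_1: rank ker ∂_1 − rank ∂_2 = (18 − 6) − 12 = 0, and ∂_2 has invariant factor 2 > 1, so H_1 ≅ Z/2.
  H_2: rank ker ∂_2 − rank ∂_3 = (12 − 12) − 0 = 0, and there is no ∂_3, so H_2 ≅ 0.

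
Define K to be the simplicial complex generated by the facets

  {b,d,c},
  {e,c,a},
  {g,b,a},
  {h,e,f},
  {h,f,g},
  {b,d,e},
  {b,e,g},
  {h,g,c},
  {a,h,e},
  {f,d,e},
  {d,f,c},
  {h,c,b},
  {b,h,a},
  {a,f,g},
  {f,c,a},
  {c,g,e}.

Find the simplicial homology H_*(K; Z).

Order the vertices as a < b < c < d < e < f < g < h. Listing each simplex with vertices in this order, K has dimension 2 with simplices:

  0-simplices (8): a, b, c, d, e, f, g, h
  1-simplices (24): ab, ac, ae, af, ag, ah, bc, bd, be, bg, bh, cd, ce, cf, cg, ch, de, df, ef, eg, eh, fg, fh, gh
  2-simplices (16): abg, abh, ace, acf, aeh, afg, bcd, bch, bde, beg, cdf, ceg, cgh, def, efh, fgh

giving chain groups C_0 ≅ Z^8, C_1 ≅ Z^24, C_2 ≅ Z^16.

The boundary map ∂_1: C_1 → C_0 sends each edge [p,q] (with p < q) to q − p. For instance
  ∂be = e − b.
As a 8×24 matrix over Z this has rank 7, with invariant factors (1,1,1,1,1,1,1).

Boundary ∂_2: C_2 → C_1 sends each 2-simplex [p,q,r] to [q,r] − [p,r] + [p,q]. For instance
  ∂afg = fg − ag + af,
  ∂cgh = gh − ch + cg.
This gives a 24×16 integer matrix of rank 15; reducing to Smith normal form yields diagonal entries (1,1,1,1,1,1,1,1,1,1,1,1,1,1,1).

Computing H_k = (kernel of ∂_k) / (image of ∂_{k+1}):

  H_0: rank C_0 − rank ∂_1 = 8 − 7 = 1, and the invariant factors of ∂_1 are all 1, so H_0 ≅ Z.
  H_1: rank ker ∂_1 − rank ∂_2 = (24 − 7) − 15 = 2, and the invariant factors of ∂_2 are all 1, so H_1 ≅ Z^2.
  H_2: rank ker ∂_2 − rank ∂_3 = (16 − 15) − 0 = 1, and there is no ∂_3, so H_2 ≅ Z.

H_0 ≅ Z,  H_1 ≅ Z^2,  H_2 ≅ Z.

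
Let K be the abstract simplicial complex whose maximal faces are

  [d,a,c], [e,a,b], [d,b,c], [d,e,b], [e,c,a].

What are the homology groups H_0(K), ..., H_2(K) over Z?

Order the vertices as a < b < c < d < e. Listing each simplex with vertices in this order, K has dimension 2 with simplices:

  0-simplices (5): a, b, c, d, e
  1-simplices (10): ab, ac, ad, ae, bc, bd, be, cd, ce, de
  2-simplices (5): abe, acd, ace, bcd, bde

giving chain groups C_0 ≅ Z^5, C_1 ≅ Z^10, C_2 ≅ Z^5.

∂_1: C_1 → C_0 is given by ∂[p,q] = [q] − [p].
As a 5×10 matrix over Z this has rank 4, with invariant factors (1,1,1,1).

The boundary map ∂_2: C_2 → C_1 sends each 2-simplex [p,q,r] to [q,r] − [p,r] + [p,q]. For instance
  ∂bde = de − be + bd,
  ∂abe = be − ae + ab.
The 10×5 boundary matrix has rank 5 and Smith normal form diag(1,1,1,1,1).

Now H_k = ker ∂_k / im ∂_{k+1}, so:

  H_0: rank C_0 − rank ∂_1 = 5 − 4 = 1, and the invariant factors of ∂_1 are all 1, so H_0 = Z.
  H_1: rank ker ∂_1 − rank ∂_2 = (10 − 4) − 5 = 1, and the invariant factors of ∂_2 are all 1, so H_1 = Z.
  H_2: rank ker ∂_2 − rank ∂_3 = (5 − 5) − 0 = 0, and there is no ∂_3, so H_2 = 0.

(K is a triangulation of the Möbius band.)

H_0 = Z,  H_1 = Z,  H_2 = 0.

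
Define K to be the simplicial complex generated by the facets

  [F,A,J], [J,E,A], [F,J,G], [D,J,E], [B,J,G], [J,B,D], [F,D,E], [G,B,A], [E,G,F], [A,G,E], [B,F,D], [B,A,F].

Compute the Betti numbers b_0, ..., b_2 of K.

Fix the vertex order A < B < D < E < F < G < J and write every simplex with vertices in increasing order. Then dim K = 2 and the simplices of K are:

  0-simplices (7): A, B, D, E, F, G, J
  1-simplices (18): AB, AE, AF, AG, AJ, BD, BF, BG, BJ, DE, DF, DJ, EF, EG, EJ, FG, FJ, GJ
  2-simplices (12): ABF, ABG, AEG, AEJ, AFJ, BDF, BDJ, BGJ, DEF, DEJ, EFG, FGJ

so the chain groups are C_0 ≅ Z^7, C_1 ≅ Z^18, C_2 ≅ Z^12.

Boundary ∂_1: C_1 → C_0 is given by ∂[p,q] = [q] − [p]. For instance
  ∂BD = D − B.
The resulting 7×18 matrix has rank 6, and its Smith normal form has invariant factors (1,1,1,1,1,1).

The boundary map ∂_2: C_2 → C_1 sends each 2-simplex [p,q,r] to [q,r] − [p,r] + [p,q]. For instance
  ∂DEJ = EJ − DJ + DE,
  ∂ABF = BF − AF + AB.
The resulting 18×12 matrix has rank 12, and its Smith normal form has invariant factors (1,1,1,1,1,1,1,1,1,1,1,2).

Reading off H_k = ker ∂_k / im ∂_{k+1}:

  H_0: rank C_0 − rank ∂_1 = 7 − 6 = 1, and the invariant factors of ∂_1 are all 1, so H_0 ≅ Z.
  H_1: rank ker ∂_1 − rank ∂_2 = (18 − 6) − 12 = 0, and ∂_2 has invariant factor 2 > 1, so H_1 ≅ Z_2.
  H_2: rank ker ∂_2 − rank ∂_3 = (12 − 12) − 0 = 0, and there is no ∂_3, so H_2 ≅ 0.

Hence the Betti numbers are b_0 = 1, b_1 = 0, b_2 = 0.

b_0 = 1, b_1 = 0, b_2 = 0.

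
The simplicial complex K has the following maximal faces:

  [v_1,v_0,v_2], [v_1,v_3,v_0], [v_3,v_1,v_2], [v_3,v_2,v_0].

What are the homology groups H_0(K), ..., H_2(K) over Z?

K has 4 vertices, 6 edges, 4 triangles.
rank ∂_0 = 0, rank ∂_1 = 3 ⇒ b_0 = 4 − 0 − 3 = 1; all invariant factors of ∂_1 are 1 so no torsion. So H_0 ≅ Z.
rank ∂_1 = 3, rank ∂_2 = 3 ⇒ b_1 = 6 − 3 − 3 = 0; all invariant factors of ∂_2 are 1 so no torsion. So H_1 ≅ 0.
rank ∂_2 = 3, rank ∂_3 = 0 ⇒ b_2 = 4 − 3 − 0 = 1. So H_2 ≅ Z.

H_0 = Z,  H_1 = 0,  H_2 = Z.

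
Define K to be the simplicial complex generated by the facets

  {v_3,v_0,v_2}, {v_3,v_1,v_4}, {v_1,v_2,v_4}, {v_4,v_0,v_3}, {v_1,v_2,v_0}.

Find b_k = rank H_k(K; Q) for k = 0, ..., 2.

b_0 = 1, b_1 = 1, b_2 = 0.

Take the total order v_0 < v_1 < v_2 < v_3 < v_4 on the vertex set. Then K (dimension 2) consists of the simplices:

  0-simplices (5): [v_0], [v_1], [v_2], [v_3], [v_4]
  1-simplices (10): [v_0,v_1], [v_0,v_2], [v_0,v_3], [v_0,v_4], [v_1,v_2], [v_1,v_3], [v_1,v_4], [v_2,v_3], [v_2,v_4], [v_3,v_4]
  2-simplices (5): [v_0,v_1,v_2], [v_0,v_2,v_3], [v_0,v_3,v_4], [v_1,v_2,v_4], [v_1,v_3,v_4]

Hence C_0 ≅ Z^5, C_1 ≅ Z^10, C_2 ≅ Z^5.

∂_1: C_1 → C_0 maps an edge to its endpoints' difference, ∂[p,q] = q − p.
As a 5×10 matrix over Z this has rank 4, with invariant factors (1,1,1,1).

The boundary map ∂_2: C_2 → C_1 maps a triangle to the signed sum of its edges. For instance
  ∂[v_0,v_1,v_2] = [v_1,v_2] − [v_0,v_2] + [v_0,v_1],
  ∂[v_0,v_3,v_4] = [v_3,v_4] − [v_0,v_4] + [v_0,v_3].
As a 10×5 matrix over Z this has rank 5, with invariant factors (1,1,1,1,1).

Reading off H_k = ker ∂_k / im ∂_{k+1}:

  H_0: rank C_0 − rank ∂_1 = 5 − 4 = 1, and the invariant factors of ∂_1 are all 1, so H_0 = Z.
  H_1: rank ker ∂_1 − rank ∂_2 = (10 − 4) − 5 = 1, and the invariant factors of ∂_2 are all 1, so H_1 = Z.
  H_2: rank ker ∂_2 − rank ∂_3 = (5 − 5) − 0 = 0, and there is no ∂_3, so H_2 = 0.

Hence the Betti numbers are b_0 = 1, b_1 = 1, b_2 = 0.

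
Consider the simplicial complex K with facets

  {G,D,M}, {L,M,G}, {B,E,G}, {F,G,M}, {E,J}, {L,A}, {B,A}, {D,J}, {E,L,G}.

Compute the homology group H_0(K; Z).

Take the total order A < B < D < E < F < G < J < L < M on the vertex set. Then K (dimension 2) consists of the simplices:

  0-simplices (9): A, B, D, E, F, G, J, L, M
  1-simplices (15): AB, AL, BE, BG, DG, DJ, DM, EG, EJ, EL, FG, FM, GL, GM, LM
  2-simplices (5): BEG, DGM, EGL, FGM, GLM

giving chain groups C_0 ≅ Z^9, C_1 ≅ Z^15, C_2 ≅ Z^5.

Boundary ∂_1: C_1 → C_0 sends each edge [p,q] (with p < q) to q − p.
This gives a 9×15 integer matrix of rank 8; reducing to Smith normal form yields diagonal entries (1,1,1,1,1,1,1,1).

∂_2: C_2 → C_1 sends each 2-simplex [p,q,r] to [q,r] − [p,r] + [p,q]. For instance
  ∂DGM = GM − DM + DG,
  ∂BEG = EG − BG + BE.
The 15×5 boundary matrix has rank 5 and Smith normal form diag(1,1,1,1,1).

Now H_k = ker ∂_k / im ∂_{k+1}, so:

  H_0: rank C_0 − rank ∂_1 = 9 − 8 = 1, and the invariant factors of ∂_1 are all 1, so H_0 = Z.

H_0 ≅ Z.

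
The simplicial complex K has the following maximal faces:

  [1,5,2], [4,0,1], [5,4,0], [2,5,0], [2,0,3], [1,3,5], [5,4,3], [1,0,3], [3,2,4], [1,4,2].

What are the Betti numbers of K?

We work with the vertex ordering 0 < 1 < 2 < 3 < 4 < 5. The simplices of K, each written with vertices in increasing order, are:

  0-simplices (6): [0], [1], [2], [3], [4], [5]
  1-simplices (15): [0,1], [0,2], [0,3], [0,4], [0,5], [1,2], [1,3], [1,4], [1,5], [2,3], [2,4], [2,5], [3,4], [3,5], [4,5]
  2-simplices (10): [0,1,3], [0,1,4], [0,2,3], [0,2,5], [0,4,5], [1,2,4], [1,2,5], [1,3,5], [2,3,4], [3,4,5]

Hence C_0 ≅ Z^6, C_1 ≅ Z^15, C_2 ≅ Z^10.

The boundary map ∂_1: C_1 → C_0 is given by ∂[p,q] = [q] − [p]. For instance
  ∂[2,3] = [3] − [2].
As a 6×15 matrix over Z this has rank 5, with invariant factors (1,1,1,1,1).

The boundary map ∂_2: C_2 → C_1 acts by ∂[p,q,r] = [q,r] − [p,r] + [p,q]. For instance
  ∂[1,3,5] = [3,5] − [1,5] + [1,3],
  ∂[0,1,4] = [1,4] − [0,4] + [0,1].
The 15×10 boundary matrix has rank 10 and Smith normal form diag(1,1,1,1,1,1,1,1,1,2).

Computing H_k = (kernel of ∂_k) / (image of ∂_{k+1}):

  H_0: rank C_0 − rank ∂_1 = 6 − 5 = 1, and the invariant factors of ∂_1 are all 1, so H_0 = Z.
  H_1: rank ker ∂_1 − rank ∂_2 = (15 − 5) − 10 = 0, and ∂_2 has invariant factor 2 > 1, so H_1 = Z/2.
  H_2: rank ker ∂_2 − rank ∂_3 = (10 − 10) − 0 = 0, and there is no ∂_3, so H_2 = 0.

Hence the Betti numbers are b_0 = 1, b_1 = 0, b_2 = 0.

b_0 = 1, b_1 = 0, b_2 = 0.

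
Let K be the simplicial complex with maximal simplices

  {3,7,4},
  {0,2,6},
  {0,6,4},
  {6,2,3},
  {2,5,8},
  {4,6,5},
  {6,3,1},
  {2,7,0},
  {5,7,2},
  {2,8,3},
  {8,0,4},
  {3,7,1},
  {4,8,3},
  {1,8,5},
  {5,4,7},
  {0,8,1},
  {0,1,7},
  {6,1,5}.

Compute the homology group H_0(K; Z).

H_0 ≅ Z.

We work with the vertex ordering 0 < 1 < 2 < 3 < 4 < 5 < 6 < 7 < 8. The simplices of K, each written with vertices in increasing order, are:

  0-simplices (9): [0], [1], [2], [3], [4], [5], [6], [7], [8]
  1-simplices (27): (27 of them)
  2-simplices (18): [0,1,7], [0,1,8], [0,2,6], [0,2,7], [0,4,6], [0,4,8], [1,3,6], [1,3,7], [1,5,6], [1,5,8], [2,3,6], [2,3,8], [2,5,7], [2,5,8], [3,4,7], [3,4,8], [4,5,6], [4,5,7]

Hence C_0 ≅ Z^9, C_1 ≅ Z^27, C_2 ≅ Z^18.

Boundary ∂_1: C_1 → C_0 is given by ∂[p,q] = [q] − [p]. For instance
  ∂[1,7] = [7] − [1].
This gives a 9×27 integer matrix of rank 8; reducing to Smith normal form yields diagonal entries (1,1,1,1,1,1,1,1).

The boundary map ∂_2: C_2 → C_1 sends each 2-simplex [p,q,r] to [q,r] − [p,r] + [p,q]. For instance
  ∂[2,3,8] = [3,8] − [2,8] + [2,3],
  ∂[0,2,6] = [2,6] − [0,6] + [0,2].
This gives a 27×18 integer matrix of rank 17; reducing to Smith normal form yields diagonal entries (1,1,1,1,1,1,1,1,1,1,1,1,1,1,1,1,1).

Now H_k = ker ∂_k / im ∂_{k+1}, so:

  H_0: rank C_0 − rank ∂_1 = 9 − 8 = 1, and the invariant factors of ∂_1 are all 1, so H_0 ≅ Z.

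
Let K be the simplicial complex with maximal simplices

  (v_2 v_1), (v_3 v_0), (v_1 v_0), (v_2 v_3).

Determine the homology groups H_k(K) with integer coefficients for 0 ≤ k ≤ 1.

Take the total order v_0 < v_1 < v_2 < v_3 on the vertex set. Then K (dimension 1) consists of the simplices:

  0-simplices (4): [v_0], [v_1], [v_2], [v_3]
  1-simplices (4): [v_0,v_1], [v_0,v_3], [v_1,v_2], [v_2,v_3]

Hence C_0 ≅ Z^4, C_1 ≅ Z^4.

∂_1: C_1 → C_0 sends each edge [p,q] (with p < q) to q − p. For instance
  ∂[v_2,v_3] = [v_3] − [v_2].
The resulting 4×4 matrix has rank 3, and its Smith normal form has invariant factors (1,1,1).

Reading off H_k = ker ∂_k / im ∂_{k+1}:

  H_0: rank C_0 − rank ∂_1 = 4 − 3 = 1, and the invariant factors of ∂_1 are all 1, so H_0 = Z.
  H_1: rank ker ∂_1 − rank ∂_2 = (4 − 3) − 0 = 1, and there is no ∂_2, so H_1 = Z.

(K is a triangulation of the circle S^1.)

H_0 ≅ Z,  H_1 ≅ Z.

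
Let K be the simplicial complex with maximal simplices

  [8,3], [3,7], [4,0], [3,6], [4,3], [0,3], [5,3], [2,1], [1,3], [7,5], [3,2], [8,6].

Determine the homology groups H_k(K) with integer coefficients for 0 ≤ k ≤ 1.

H_0 ≅ Z,  H_1 ≅ Z^4.

Take the total order 0 < 1 < 2 < 3 < 4 < 5 < 6 < 7 < 8 on the vertex set. Then K (dimension 1) consists of the simplices:

  0-simplices (9): [0], [1], [2], [3], [4], [5], [6], [7], [8]
  1-simplices (12): [0,3], [0,4], [1,2], [1,3], [2,3], [3,4], [3,5], [3,6], [3,7], [3,8], [5,7], [6,8]

giving chain groups C_0 ≅ Z^9, C_1 ≅ Z^12.

The boundary map ∂_1: C_1 → C_0 maps an edge to its endpoints' difference, ∂[p,q] = q − p.
The resulting 9×12 matrix has rank 8, and its Smith normal form has invariant factors (1,1,1,1,1,1,1,1).

Reading off H_k = ker ∂_k / im ∂_{k+1}:

  H_0: rank C_0 − rank ∂_1 = 9 − 8 = 1, and the invariant factors of ∂_1 are all 1, so H_0 ≅ Z.
  H_1: rank ker ∂_1 − rank ∂_2 = (12 − 8) − 0 = 4, and there is no ∂_2, so H_1 ≅ Z^4.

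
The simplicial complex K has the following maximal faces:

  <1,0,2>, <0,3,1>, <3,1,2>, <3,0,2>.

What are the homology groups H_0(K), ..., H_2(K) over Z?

H_0 = Z,  H_1 = 0,  H_2 = Z.

Take the total order 0 < 1 < 2 < 3 on the vertex set. Then K (dimension 2) consists of the simplices:

  0-simplices (4): [0], [1], [2], [3]
  1-simplices (6): [0,1], [0,2], [0,3], [1,2], [1,3], [2,3]
  2-simplices (4): [0,1,2], [0,1,3], [0,2,3], [1,2,3]

Hence C_0 ≅ Z^4, C_1 ≅ Z^6, C_2 ≅ Z^4.

Boundary ∂_1: C_1 → C_0 sends each edge [p,q] (with p < q) to q − p. For instance
  ∂[0,3] = [3] − [0].
The 4×6 boundary matrix has rank 3 and Smith normal form diag(1,1,1).

The boundary map ∂_2: C_2 → C_1 maps a triangle to the signed sum of its edges. For instance
  ∂[0,1,2] = [1,2] − [0,2] + [0,1],
  ∂[0,2,3] = [2,3] − [0,3] + [0,2].
The 6×4 boundary matrix has rank 3 and Smith normal form diag(1,1,1).

Computing H_k = (kernel of ∂_k) / (image of ∂_{k+1}):

  H_0: rank C_0 − rank ∂_1 = 4 − 3 = 1, and the invariant factors of ∂_1 are all 1, so H_0 ≅ Z.
  H_1: rank ker ∂_1 − rank ∂_2 = (6 − 3) − 3 = 0, and the invariant factors of ∂_2 are all 1, so H_1 ≅ 0.
  H_2: rank ker ∂_2 − rank ∂_3 = (4 − 3) − 0 = 1, and there is no ∂_3, so H_2 ≅ Z.

As a check, the Euler characteristic is 4 − 6 + 4 = 2, which agrees with 1 − 0 + 1 = 2.
(K is a triangulation of the 2-sphere S^2.)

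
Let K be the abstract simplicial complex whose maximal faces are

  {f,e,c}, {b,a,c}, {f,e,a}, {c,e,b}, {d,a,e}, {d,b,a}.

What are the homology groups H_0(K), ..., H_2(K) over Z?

Take the total order a < b < c < d < e < f on the vertex set. Then K (dimension 2) consists of the simplices:

  0-simplices (6): a, b, c, d, e, f
  1-simplices (12): ab, ac, ad, ae, af, bc, bd, be, ce, cf, de, ef
  2-simplices (6): abc, abd, ade, aef, bce, cef

Hence C_0 ≅ Z^6, C_1 ≅ Z^12, C_2 ≅ Z^6.

The boundary map ∂_1: C_1 → C_0 sends each edge [p,q] (with p < q) to q − p. For instance
  ∂ad = d − a.
The 6×12 boundary matrix has rank 5 and Smith normal form diag(1,1,1,1,1).

Boundary ∂_2: C_2 → C_1 sends each 2-simplex [p,q,r] to [q,r] − [p,r] + [p,q]. For instance
  ∂abc = bc − ac + ab,
  ∂bce = ce − be + bc.
The 12×6 boundary matrix has rank 6 and Smith normal form diag(1,1,1,1,1,1).

From H_k ≅ ker(∂_k) / im(∂_{k+1}) we obtain:

  H_0: rank C_0 − rank ∂_1 = 6 − 5 = 1, and the invariant factors of ∂_1 are all 1, so H_0 ≅ Z.
  H_1: rank ker ∂_1 − rank ∂_2 = (12 − 5) − 6 = 1, and the invariant factors of ∂_2 are all 1, so H_1 ≅ Z.
  H_2: rank ker ∂_2 − rank ∂_3 = (6 − 6) − 0 = 0, and there is no ∂_3, so H_2 ≅ 0.

As a check, the Euler characteristic is 6 − 12 + 6 = 0, which agrees with 1 − 1 + 0 = 0.
(K is a triangulation of the cylinder S^1 x I.)

H_0 ≅ Z,  H_1 ≅ Z,  H_2 = 0.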